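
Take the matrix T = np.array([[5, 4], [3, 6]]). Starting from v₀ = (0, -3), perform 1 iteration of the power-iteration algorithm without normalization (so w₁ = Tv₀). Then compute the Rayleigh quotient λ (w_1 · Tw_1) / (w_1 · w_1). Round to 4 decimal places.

8.9231

w1 = Tv₀ = (-12, -18)
Tw1 = (-132, -144)
w1·Tw1 = (-12)·(-132) + (-18)·(-144) = 4176; w1·w1 = (-12)·(-12) + (-18)·(-18) = 468
λ ≈ 4176/468 = 8.9231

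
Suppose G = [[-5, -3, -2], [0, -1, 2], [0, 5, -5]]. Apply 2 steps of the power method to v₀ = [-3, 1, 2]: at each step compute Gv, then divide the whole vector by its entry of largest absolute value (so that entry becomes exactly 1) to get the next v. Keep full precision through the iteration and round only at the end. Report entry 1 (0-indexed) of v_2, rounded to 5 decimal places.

Gv0 = (8.000000, 3.000000, -5.000000); divide by 8.000000 → v1 = (1.000000, 0.375000, -0.625000)
Gv1 = (-4.875000, -1.625000, 5.000000); divide by 5.000000 → v2 = (-0.975000, -0.325000, 1.000000)
Requested entry of v2: -13/40 = -0.32500

-0.32500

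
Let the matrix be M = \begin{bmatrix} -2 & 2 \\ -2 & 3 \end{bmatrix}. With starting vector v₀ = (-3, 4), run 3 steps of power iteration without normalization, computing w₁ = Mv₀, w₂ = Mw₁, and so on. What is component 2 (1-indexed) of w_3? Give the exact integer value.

62

w1 = Mv₀ = (14, 18)
w2 = Mw1 = (8, 26)
w3 = Mw2 = (36, 62)
The requested component of w3 is 62.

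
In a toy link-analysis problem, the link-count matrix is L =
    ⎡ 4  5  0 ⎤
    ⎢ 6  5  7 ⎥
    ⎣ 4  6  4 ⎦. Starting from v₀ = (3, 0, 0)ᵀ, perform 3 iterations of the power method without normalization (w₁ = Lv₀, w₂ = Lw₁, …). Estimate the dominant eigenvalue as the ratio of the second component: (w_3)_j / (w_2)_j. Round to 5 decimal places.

λ ≈ 14.17073

w1 = Lv₀ = (4·3 + 5·0 + 0·0; 6·3 + 5·0 + 7·0; 4·3 + 6·0 + 4·0) = (12, 18, 12)
w2 = Lw1 = (4·12 + 5·18 + 0·12; 6·12 + 5·18 + 7·12; 4·12 + 6·18 + 4·12) = (138, 246, 204)
w3 = Lw2 = (1782, 3486, 2844)
Ratio at component: 3486 / 246 = 14.17073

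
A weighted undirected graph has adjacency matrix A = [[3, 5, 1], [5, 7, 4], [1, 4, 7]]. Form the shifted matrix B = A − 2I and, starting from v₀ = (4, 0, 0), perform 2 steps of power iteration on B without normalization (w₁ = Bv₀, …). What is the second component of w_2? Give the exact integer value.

136

B = A − 2I has rows (1, 5, 1); (5, 5, 4); (1, 4, 5)
w1 = Bv₀ = (1·4 + 5·0 + 1·0; 5·4 + 5·0 + 4·0; 1·4 + 4·0 + 5·0) = (4, 20, 4)
w2 = Bw1 = (1·4 + 5·20 + 1·4; 5·4 + 5·20 + 4·4; 1·4 + 4·20 + 5·4) = (108, 136, 104)
Requested component of w2: 136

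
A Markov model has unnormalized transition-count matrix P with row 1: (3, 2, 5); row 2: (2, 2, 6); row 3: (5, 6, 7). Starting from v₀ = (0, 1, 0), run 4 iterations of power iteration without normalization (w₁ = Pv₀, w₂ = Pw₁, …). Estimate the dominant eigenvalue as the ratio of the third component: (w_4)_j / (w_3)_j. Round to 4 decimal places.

13.5263

w1 = Pv₀ = (3·0 + 2·1 + 5·0; 2·0 + 2·1 + 6·0; 5·0 + 6·1 + 7·0) = (2, 2, 6)
w2 = Pw1 = (3·2 + 2·2 + 5·6; 2·2 + 2·2 + 6·6; 5·2 + 6·2 + 7·6) = (40, 44, 64)
w3 = Pw2 = (528, 552, 912)
w4 = Pw3 = (7248, 7632, 12336)
Ratio at component: 12336 / 912 = 13.5263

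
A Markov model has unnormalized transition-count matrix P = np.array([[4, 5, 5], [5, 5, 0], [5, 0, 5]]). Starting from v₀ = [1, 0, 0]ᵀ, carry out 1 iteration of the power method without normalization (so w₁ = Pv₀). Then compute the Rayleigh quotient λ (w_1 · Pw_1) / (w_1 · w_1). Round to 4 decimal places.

λ ≈ 10.8182

w1 = Pv₀ = (4·1 + 5·0 + 5·0; 5·1 + 5·0 + 0·0; 5·1 + 0·0 + 5·0) = (4, 5, 5)
Pw1 = (66, 45, 45)
w1·Pw1 = 4·66 + 5·45 + 5·45 = 714; w1·w1 = 4·4 + 5·5 + 5·5 = 66
λ ≈ 714/66 = 10.8182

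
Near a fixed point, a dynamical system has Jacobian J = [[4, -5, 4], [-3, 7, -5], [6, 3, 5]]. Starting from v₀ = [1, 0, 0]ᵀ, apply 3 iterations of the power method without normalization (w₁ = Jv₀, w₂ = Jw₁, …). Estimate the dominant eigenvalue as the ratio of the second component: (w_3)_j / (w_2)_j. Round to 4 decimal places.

13.1905

w1 = Jv₀ = (4, -3, 6)
w2 = Jw1 = (55, -63, 45)
w3 = Jw2 = (715, -831, 366)
Ratio at component: -831 / -63 = 13.1905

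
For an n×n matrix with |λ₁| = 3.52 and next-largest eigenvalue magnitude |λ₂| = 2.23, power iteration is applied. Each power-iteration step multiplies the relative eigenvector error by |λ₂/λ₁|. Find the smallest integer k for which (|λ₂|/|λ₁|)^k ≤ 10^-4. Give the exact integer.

21

|λ₂/λ₁| = 2.23/3.52 = 0.63352
Need k ≥ ln(10^-4) / ln(0.63352) = -9.2103 / -0.4565 ≈ 20.178
Smallest integer k satisfying the bound: 21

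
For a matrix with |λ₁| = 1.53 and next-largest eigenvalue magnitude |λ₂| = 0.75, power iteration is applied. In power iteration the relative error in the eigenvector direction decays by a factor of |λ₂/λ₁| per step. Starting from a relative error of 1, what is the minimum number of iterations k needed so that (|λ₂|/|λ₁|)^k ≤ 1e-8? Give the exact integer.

26

|λ₂/λ₁| = 0.75/1.53 = 0.49020
Need k ≥ ln(1e-8) / ln(0.49020) = -18.4207 / -0.7129 ≈ 25.837
Smallest integer k satisfying the bound: 26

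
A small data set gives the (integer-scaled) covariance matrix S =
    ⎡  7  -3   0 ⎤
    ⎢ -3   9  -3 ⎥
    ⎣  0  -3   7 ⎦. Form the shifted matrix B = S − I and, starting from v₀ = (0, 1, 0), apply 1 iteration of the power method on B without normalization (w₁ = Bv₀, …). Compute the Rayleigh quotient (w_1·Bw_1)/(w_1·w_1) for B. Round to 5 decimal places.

B = S − I has rows (6, -3, 0); (-3, 8, -3); (0, -3, 6)
w1 = Bv₀ = (6·0 + (-3)·1 + 0·0; (-3)·0 + 8·1 + (-3)·0; 0·0 + (-3)·1 + 6·0) = (-3, 8, -3)
Bw1 = (-42, 82, -42)
w1·Bw1 = 908; w1·w1 = 82; μ ≈ 908/82 = 11.07317

11.07317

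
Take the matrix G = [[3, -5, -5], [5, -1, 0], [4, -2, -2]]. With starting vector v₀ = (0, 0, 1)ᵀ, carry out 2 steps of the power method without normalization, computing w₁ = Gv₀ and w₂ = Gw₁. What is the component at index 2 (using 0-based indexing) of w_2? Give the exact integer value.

w1 = Gv₀ = (-5, 0, -2)
w2 = Gw1 = (-5, -25, -16)
The requested component of w2 is -16.

-16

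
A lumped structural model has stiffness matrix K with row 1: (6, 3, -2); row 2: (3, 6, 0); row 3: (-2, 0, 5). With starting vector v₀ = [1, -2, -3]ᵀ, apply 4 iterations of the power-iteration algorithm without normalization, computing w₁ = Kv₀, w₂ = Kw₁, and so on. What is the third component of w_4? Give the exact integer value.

-3543

w1 = Kv₀ = (6·1 + 3·(-2) + (-2)·(-3); 3·1 + 6·(-2) + 0·(-3); (-2)·1 + 0·(-2) + 5·(-3)) = (6, -9, -17)
w2 = Kw1 = (6·6 + 3·(-9) + (-2)·(-17); 3·6 + 6·(-9) + 0·(-17); (-2)·6 + 0·(-9) + 5·(-17)) = (43, -36, -97)
w3 = Kw2 = (344, -87, -571)
w4 = Kw3 = (2945, 510, -3543)
The requested component of w4 is -3543.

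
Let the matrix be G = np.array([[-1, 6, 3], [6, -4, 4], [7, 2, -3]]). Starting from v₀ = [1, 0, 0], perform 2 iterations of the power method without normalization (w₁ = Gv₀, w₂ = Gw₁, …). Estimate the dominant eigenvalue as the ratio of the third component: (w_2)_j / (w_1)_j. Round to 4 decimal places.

w1 = Gv₀ = ((-1)·1 + 6·0 + 3·0; 6·1 + (-4)·0 + 4·0; 7·1 + 2·0 + (-3)·0) = (-1, 6, 7)
w2 = Gw1 = ((-1)·(-1) + 6·6 + 3·7; 6·(-1) + (-4)·6 + 4·7; 7·(-1) + 2·6 + (-3)·7) = (58, -2, -16)
Ratio at component: -16 / 7 = -2.2857

λ ≈ -2.2857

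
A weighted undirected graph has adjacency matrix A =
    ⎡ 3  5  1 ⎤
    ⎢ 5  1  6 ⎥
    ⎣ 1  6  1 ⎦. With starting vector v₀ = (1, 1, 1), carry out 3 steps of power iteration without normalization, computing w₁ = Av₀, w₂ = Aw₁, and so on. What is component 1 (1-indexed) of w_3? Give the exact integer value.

w1 = Av₀ = (3·1 + 5·1 + 1·1; 5·1 + 1·1 + 6·1; 1·1 + 6·1 + 1·1) = (9, 12, 8)
w2 = Aw1 = (3·9 + 5·12 + 1·8; 5·9 + 1·12 + 6·8; 1·9 + 6·12 + 1·8) = (95, 105, 89)
w3 = Aw2 = (899, 1114, 814)
The requested component of w3 is 899.

899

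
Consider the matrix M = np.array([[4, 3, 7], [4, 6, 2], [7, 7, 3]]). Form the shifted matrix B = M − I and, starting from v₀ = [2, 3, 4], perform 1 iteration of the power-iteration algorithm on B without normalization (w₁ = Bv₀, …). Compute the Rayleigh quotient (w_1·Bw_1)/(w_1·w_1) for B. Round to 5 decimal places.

B = M − I has rows (3, 3, 7); (4, 5, 2); (7, 7, 2)
w1 = Bv₀ = (3·2 + 3·3 + 7·4; 4·2 + 5·3 + 2·4; 7·2 + 7·3 + 2·4) = (43, 31, 43)
Bw1 = (523, 413, 604)
w1·Bw1 = 61264; w1·w1 = 4659; μ ≈ 61264/4659 = 13.14960

μ ≈ 13.14960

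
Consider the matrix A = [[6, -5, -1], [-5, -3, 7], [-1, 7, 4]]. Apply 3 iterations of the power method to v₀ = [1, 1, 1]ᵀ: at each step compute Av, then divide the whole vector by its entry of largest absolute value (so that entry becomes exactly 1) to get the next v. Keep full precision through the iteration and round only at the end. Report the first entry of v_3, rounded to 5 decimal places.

Av0 = (0.000000, -1.000000, 10.000000); divide by 10.000000 → v1 = (0.000000, -0.100000, 1.000000)
Av1 = (-0.500000, 7.300000, 3.300000); divide by 7.300000 → v2 = (-0.068493, 1.000000, 0.452055)
Av2 = (-5.863014, 0.506849, 8.876712); divide by 8.876712 → v3 = (-0.660494, 0.057099, 1.000000)
Requested entry of v3: -428/648 = -0.66049

-0.66049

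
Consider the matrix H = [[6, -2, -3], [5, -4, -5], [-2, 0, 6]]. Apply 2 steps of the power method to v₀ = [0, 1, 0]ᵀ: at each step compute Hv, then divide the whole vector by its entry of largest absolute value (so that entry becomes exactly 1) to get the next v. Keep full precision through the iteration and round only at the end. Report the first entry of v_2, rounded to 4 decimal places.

Hv0 = (-2.00000, -4.00000, 0.00000); divide by -4.00000 → v1 = (0.50000, 1.00000, 0.00000)
Hv1 = (1.00000, -1.50000, -1.00000); divide by -1.50000 → v2 = (-0.66667, 1.00000, 0.66667)
Requested entry of v2: -4/6 = -0.6667

-0.6667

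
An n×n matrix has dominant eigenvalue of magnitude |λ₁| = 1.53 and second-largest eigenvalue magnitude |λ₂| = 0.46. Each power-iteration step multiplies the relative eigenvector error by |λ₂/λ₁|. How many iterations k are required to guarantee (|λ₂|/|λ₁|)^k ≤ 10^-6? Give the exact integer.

12

|λ₂/λ₁| = 0.46/1.53 = 0.30065
Need k ≥ ln(10^-6) / ln(0.30065) = -13.8155 / -1.2018 ≈ 11.496
Smallest integer k satisfying the bound: 12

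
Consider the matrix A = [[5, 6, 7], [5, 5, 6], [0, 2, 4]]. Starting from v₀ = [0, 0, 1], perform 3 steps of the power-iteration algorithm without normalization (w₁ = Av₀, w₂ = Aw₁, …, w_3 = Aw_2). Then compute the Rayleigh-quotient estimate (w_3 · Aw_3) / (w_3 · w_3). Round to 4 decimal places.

w1 = Av₀ = (7, 6, 4)
w2 = Aw1 = (99, 89, 28)
w3 = Aw2 = (1225, 1108, 290)
Aw3 = (14803, 13405, 3376)
w3·Aw3 = 1225·14803 + 1108·13405 + 290·3376 = 33965455; w3·w3 = 1225·1225 + 1108·1108 + 290·290 = 2812389
λ ≈ 33965455/2812389 = 12.0771

12.0771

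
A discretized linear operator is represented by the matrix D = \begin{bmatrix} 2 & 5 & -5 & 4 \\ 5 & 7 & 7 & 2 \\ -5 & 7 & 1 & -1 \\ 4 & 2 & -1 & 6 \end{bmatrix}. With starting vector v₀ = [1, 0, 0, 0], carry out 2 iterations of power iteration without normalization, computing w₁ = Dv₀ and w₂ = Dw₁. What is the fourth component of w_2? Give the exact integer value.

w1 = Dv₀ = (2, 5, -5, 4)
w2 = Dw1 = (70, 18, 16, 47)
The requested component of w2 is 47.

47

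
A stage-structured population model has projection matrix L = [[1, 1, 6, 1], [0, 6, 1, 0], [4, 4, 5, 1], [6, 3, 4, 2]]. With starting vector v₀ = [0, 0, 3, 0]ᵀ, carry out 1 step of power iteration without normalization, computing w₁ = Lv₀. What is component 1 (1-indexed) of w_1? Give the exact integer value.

18

w1 = Lv₀ = (18, 3, 15, 12)
The requested component of w1 is 18.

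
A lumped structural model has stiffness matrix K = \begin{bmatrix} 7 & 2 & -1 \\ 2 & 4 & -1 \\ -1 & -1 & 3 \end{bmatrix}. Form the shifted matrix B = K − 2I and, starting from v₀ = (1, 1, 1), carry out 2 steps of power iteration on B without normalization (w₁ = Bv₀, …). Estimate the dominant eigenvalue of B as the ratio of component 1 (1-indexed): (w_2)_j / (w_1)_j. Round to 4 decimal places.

B = K − 2I has rows (5, 2, -1); (2, 2, -1); (-1, -1, 1)
w1 = Bv₀ = (5·1 + 2·1 + (-1)·1; 2·1 + 2·1 + (-1)·1; (-1)·1 + (-1)·1 + 1·1) = (6, 3, -1)
w2 = Bw1 = (5·6 + 2·3 + (-1)·(-1); 2·6 + 2·3 + (-1)·(-1); (-1)·6 + (-1)·3 + 1·(-1)) = (37, 19, -10)
Ratio: 37/6 = 6.1667

6.1667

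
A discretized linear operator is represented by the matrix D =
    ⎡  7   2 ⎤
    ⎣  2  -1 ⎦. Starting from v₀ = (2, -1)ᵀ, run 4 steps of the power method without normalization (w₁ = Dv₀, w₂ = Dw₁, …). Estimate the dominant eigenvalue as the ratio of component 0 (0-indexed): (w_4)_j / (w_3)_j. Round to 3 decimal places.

λ ≈ 7.486

w1 = Dv₀ = (12, 5)
w2 = Dw1 = (94, 19)
w3 = Dw2 = (696, 169)
w4 = Dw3 = (5210, 1223)
Ratio at component: 5210 / 696 = 7.486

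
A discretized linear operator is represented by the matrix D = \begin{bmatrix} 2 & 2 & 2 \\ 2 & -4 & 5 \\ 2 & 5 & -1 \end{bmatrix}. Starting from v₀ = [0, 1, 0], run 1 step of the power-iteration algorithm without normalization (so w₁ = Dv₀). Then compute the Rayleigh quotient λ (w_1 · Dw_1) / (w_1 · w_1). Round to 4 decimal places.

w1 = Dv₀ = (2, -4, 5)
Dw1 = (6, 45, -21)
w1·Dw1 = 2·6 + (-4)·45 + 5·(-21) = -273; w1·w1 = 2·2 + (-4)·(-4) + 5·5 = 45
λ ≈ -273/45 = -6.0667

λ ≈ -6.0667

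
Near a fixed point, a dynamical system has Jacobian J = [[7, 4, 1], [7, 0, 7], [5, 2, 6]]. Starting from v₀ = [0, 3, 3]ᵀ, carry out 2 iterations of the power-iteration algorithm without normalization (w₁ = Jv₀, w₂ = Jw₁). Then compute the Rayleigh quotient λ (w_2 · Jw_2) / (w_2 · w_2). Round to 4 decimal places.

λ ≈ 12.4497

w1 = Jv₀ = (7·0 + 4·3 + 1·3; 7·0 + 0·3 + 7·3; 5·0 + 2·3 + 6·3) = (15, 21, 24)
w2 = Jw1 = (7·15 + 4·21 + 1·24; 7·15 + 0·21 + 7·24; 5·15 + 2·21 + 6·24) = (213, 273, 261)
Jw2 = (2844, 3318, 3177)
w2·Jw2 = 213·2844 + 273·3318 + 261·3177 = 2340783; w2·w2 = 213·213 + 273·273 + 261·261 = 188019
λ ≈ 2340783/188019 = 12.4497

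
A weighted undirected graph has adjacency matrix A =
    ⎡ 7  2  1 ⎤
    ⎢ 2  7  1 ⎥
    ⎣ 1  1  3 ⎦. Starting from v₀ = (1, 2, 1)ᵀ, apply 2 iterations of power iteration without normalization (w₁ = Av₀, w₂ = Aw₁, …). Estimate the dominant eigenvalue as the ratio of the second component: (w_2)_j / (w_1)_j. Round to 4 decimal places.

λ ≈ 8.7647

w1 = Av₀ = (12, 17, 6)
w2 = Aw1 = (124, 149, 47)
Ratio at component: 149 / 17 = 8.7647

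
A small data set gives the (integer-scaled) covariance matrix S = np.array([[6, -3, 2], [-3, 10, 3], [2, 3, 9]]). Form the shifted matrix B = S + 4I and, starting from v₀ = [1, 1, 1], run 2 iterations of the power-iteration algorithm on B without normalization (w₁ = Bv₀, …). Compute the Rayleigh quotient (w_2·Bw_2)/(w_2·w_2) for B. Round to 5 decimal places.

B = S + 4I has rows (10, -3, 2); (-3, 14, 3); (2, 3, 13)
w1 = Bv₀ = (9, 14, 18)
w2 = Bw1 = (84, 223, 294)
Bw2 = (759, 3752, 4659)
w2·Bw2 = 2270198; w2·w2 = 143221; μ ≈ 2270198/143221 = 15.85101

μ ≈ 15.85101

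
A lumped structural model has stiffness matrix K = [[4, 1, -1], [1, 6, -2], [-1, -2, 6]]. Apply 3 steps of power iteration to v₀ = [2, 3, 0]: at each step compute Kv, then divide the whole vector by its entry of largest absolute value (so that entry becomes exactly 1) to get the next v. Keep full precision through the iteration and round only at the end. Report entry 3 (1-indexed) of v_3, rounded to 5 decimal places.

Kv0 = (11.000000, 20.000000, -8.000000); divide by 20.000000 → v1 = (0.550000, 1.000000, -0.400000)
Kv1 = (3.600000, 7.350000, -4.950000); divide by 7.350000 → v2 = (0.489796, 1.000000, -0.673469)
Kv2 = (3.632653, 7.836735, -6.530612); divide by 7.836735 → v3 = (0.463542, 1.000000, -0.833333)
Requested entry of v3: -960/1152 = -0.83333

-0.83333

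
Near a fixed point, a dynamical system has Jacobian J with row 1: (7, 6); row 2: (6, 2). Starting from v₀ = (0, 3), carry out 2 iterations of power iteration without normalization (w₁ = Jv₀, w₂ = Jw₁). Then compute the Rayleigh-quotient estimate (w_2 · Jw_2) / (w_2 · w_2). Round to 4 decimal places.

10.9681

w1 = Jv₀ = (7·0 + 6·3; 6·0 + 2·3) = (18, 6)
w2 = Jw1 = (7·18 + 6·6; 6·18 + 2·6) = (162, 120)
Jw2 = (1854, 1212)
w2·Jw2 = 162·1854 + 120·1212 = 445788; w2·w2 = 162·162 + 120·120 = 40644
λ ≈ 445788/40644 = 10.9681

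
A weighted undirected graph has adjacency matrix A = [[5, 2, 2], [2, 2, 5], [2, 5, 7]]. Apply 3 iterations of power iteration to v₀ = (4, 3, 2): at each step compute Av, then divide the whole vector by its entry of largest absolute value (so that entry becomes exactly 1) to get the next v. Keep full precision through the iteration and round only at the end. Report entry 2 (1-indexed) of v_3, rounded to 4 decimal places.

Av0 = (30.00000, 24.00000, 37.00000); divide by 37.00000 → v1 = (0.81081, 0.64865, 1.00000)
Av1 = (7.35135, 7.91892, 11.86486); divide by 11.86486 → v2 = (0.61959, 0.66743, 1.00000)
Av2 = (6.43280, 7.57403, 11.57631); divide by 11.57631 → v3 = (0.55569, 0.65427, 1.00000)
Requested entry of v3: 3325/5082 = 0.6543

0.6543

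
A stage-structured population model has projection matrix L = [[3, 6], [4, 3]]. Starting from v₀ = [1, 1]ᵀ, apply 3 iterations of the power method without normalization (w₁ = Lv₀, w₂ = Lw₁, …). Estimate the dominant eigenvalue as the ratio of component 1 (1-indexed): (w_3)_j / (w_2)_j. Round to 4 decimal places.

7.9565

w1 = Lv₀ = (3·1 + 6·1; 4·1 + 3·1) = (9, 7)
w2 = Lw1 = (3·9 + 6·7; 4·9 + 3·7) = (69, 57)
w3 = Lw2 = (549, 447)
Ratio at component: 549 / 69 = 7.9565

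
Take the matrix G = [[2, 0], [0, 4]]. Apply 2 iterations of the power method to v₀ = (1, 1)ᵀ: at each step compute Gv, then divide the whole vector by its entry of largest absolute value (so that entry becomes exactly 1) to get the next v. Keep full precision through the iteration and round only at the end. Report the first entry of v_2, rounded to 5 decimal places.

Gv0 = (2.000000, 4.000000); divide by 4.000000 → v1 = (0.500000, 1.000000)
Gv1 = (1.000000, 4.000000); divide by 4.000000 → v2 = (0.250000, 1.000000)
Requested entry of v2: 4/16 = 0.25000

0.25000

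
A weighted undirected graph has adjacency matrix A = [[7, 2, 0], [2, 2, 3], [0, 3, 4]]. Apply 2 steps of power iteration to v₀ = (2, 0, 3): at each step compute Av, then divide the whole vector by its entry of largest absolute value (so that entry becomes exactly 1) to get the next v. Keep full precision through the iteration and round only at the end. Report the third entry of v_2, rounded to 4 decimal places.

Av0 = (14.00000, 13.00000, 12.00000); divide by 14.00000 → v1 = (1.00000, 0.92857, 0.85714)
Av1 = (8.85714, 6.42857, 6.21429); divide by 8.85714 → v2 = (1.00000, 0.72581, 0.70161)
Requested entry of v2: 87/124 = 0.7016

0.7016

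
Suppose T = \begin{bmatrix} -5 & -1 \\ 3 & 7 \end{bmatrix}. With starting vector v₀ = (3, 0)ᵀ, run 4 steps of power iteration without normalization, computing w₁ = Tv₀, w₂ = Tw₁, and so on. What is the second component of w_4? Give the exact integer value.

w1 = Tv₀ = ((-5)·3 + (-1)·0; 3·3 + 7·0) = (-15, 9)
w2 = Tw1 = ((-5)·(-15) + (-1)·9; 3·(-15) + 7·9) = (66, 18)
w3 = Tw2 = (-348, 324)
w4 = Tw3 = (1416, 1224)
The requested component of w4 is 1224.

1224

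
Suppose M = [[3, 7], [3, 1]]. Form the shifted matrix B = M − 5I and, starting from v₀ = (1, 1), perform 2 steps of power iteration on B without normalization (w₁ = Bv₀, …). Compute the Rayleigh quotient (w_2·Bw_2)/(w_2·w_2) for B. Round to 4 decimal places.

B = M − 5I has rows (-2, 7); (3, -4)
w1 = Bv₀ = ((-2)·1 + 7·1; 3·1 + (-4)·1) = (5, -1)
w2 = Bw1 = ((-2)·5 + 7·(-1); 3·5 + (-4)·(-1)) = (-17, 19)
Bw2 = (167, -127)
w2·Bw2 = -5252; w2·w2 = 650; μ ≈ -5252/650 = -8.0800

-8.0800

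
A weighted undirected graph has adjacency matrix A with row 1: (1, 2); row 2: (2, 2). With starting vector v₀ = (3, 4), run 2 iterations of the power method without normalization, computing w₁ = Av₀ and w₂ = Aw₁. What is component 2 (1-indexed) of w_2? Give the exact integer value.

50

w1 = Av₀ = (1·3 + 2·4; 2·3 + 2·4) = (11, 14)
w2 = Aw1 = (1·11 + 2·14; 2·11 + 2·14) = (39, 50)
The requested component of w2 is 50.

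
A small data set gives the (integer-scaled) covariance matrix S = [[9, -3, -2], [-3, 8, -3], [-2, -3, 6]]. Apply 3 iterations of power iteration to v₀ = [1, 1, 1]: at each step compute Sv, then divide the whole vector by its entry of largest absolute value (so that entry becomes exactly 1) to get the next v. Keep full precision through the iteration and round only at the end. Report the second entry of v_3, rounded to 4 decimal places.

Sv0 = (4.00000, 2.00000, 1.00000); divide by 4.00000 → v1 = (1.00000, 0.50000, 0.25000)
Sv1 = (7.00000, 0.25000, -2.00000); divide by 7.00000 → v2 = (1.00000, 0.03571, -0.28571)
Sv2 = (9.46429, -1.85714, -3.82143); divide by 9.46429 → v3 = (1.00000, -0.19623, -0.40377)
Requested entry of v3: -52/265 = -0.1962

-0.1962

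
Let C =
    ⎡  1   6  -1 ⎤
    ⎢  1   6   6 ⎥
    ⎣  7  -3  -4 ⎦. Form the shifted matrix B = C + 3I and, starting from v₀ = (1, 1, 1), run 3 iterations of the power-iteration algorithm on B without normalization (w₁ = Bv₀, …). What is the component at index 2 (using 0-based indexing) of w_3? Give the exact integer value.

B = C + 3I has rows (4, 6, -1); (1, 9, 6); (7, -3, -1)
w1 = Bv₀ = (9, 16, 3)
w2 = Bw1 = (129, 171, 12)
w3 = Bw2 = (1530, 1740, 378)
Requested component of w3: 378

378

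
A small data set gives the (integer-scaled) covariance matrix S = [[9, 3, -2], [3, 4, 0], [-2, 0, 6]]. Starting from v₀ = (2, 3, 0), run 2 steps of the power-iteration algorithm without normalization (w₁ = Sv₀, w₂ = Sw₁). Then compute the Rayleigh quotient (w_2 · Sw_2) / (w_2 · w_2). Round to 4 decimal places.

w1 = Sv₀ = (27, 18, -4)
w2 = Sw1 = (305, 153, -78)
Sw2 = (3360, 1527, -1078)
w2·Sw2 = 305·3360 + 153·1527 + (-78)·(-1078) = 1342515; w2·w2 = 305·305 + 153·153 + (-78)·(-78) = 122518
λ ≈ 1342515/122518 = 10.9577

10.9577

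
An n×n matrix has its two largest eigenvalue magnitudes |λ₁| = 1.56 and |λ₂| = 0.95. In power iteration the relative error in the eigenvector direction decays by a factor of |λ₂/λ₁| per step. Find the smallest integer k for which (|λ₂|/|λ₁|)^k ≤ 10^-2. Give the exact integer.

|λ₂/λ₁| = 0.95/1.56 = 0.60897
Need k ≥ ln(10^-2) / ln(0.60897) = -4.6052 / -0.4960 ≈ 9.285
Smallest integer k satisfying the bound: 10

10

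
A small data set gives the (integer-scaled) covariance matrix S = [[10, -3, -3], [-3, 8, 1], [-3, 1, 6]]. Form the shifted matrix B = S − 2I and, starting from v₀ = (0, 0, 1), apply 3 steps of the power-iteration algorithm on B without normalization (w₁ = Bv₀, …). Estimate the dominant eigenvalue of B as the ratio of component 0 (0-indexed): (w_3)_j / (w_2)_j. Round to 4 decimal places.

μ ≈ 11.4615

B = S − 2I has rows (8, -3, -3); (-3, 6, 1); (-3, 1, 4)
w1 = Bv₀ = (8·0 + (-3)·0 + (-3)·1; (-3)·0 + 6·0 + 1·1; (-3)·0 + 1·0 + 4·1) = (-3, 1, 4)
w2 = Bw1 = (8·(-3) + (-3)·1 + (-3)·4; (-3)·(-3) + 6·1 + 1·4; (-3)·(-3) + 1·1 + 4·4) = (-39, 19, 26)
w3 = Bw2 = (-447, 257, 240)
Ratio: -447/-39 = 11.4615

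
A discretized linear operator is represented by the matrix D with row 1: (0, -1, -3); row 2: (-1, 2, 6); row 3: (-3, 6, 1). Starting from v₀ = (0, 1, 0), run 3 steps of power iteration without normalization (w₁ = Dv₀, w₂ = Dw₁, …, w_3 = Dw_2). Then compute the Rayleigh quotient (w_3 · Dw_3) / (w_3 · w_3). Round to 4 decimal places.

w1 = Dv₀ = (0·0 + (-1)·1 + (-3)·0; (-1)·0 + 2·1 + 6·0; (-3)·0 + 6·1 + 1·0) = (-1, 2, 6)
w2 = Dw1 = (0·(-1) + (-1)·2 + (-3)·6; (-1)·(-1) + 2·2 + 6·6; (-3)·(-1) + 6·2 + 1·6) = (-20, 41, 21)
w3 = Dw2 = (-104, 228, 327)
Dw3 = (-1209, 2522, 2007)
w3·Dw3 = (-104)·(-1209) + 228·2522 + 327·2007 = 1357041; w3·w3 = (-104)·(-104) + 228·228 + 327·327 = 169729
λ ≈ 1357041/169729 = 7.9953

7.9953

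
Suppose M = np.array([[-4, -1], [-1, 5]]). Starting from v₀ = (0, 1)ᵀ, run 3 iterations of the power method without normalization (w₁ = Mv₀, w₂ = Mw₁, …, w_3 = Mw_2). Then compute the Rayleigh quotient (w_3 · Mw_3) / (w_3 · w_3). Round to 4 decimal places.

w1 = Mv₀ = ((-4)·0 + (-1)·1; (-1)·0 + 5·1) = (-1, 5)
w2 = Mw1 = ((-4)·(-1) + (-1)·5; (-1)·(-1) + 5·5) = (-1, 26)
w3 = Mw2 = (-22, 131)
Mw3 = (-43, 677)
w3·Mw3 = (-22)·(-43) + 131·677 = 89633; w3·w3 = (-22)·(-22) + 131·131 = 17645
λ ≈ 89633/17645 = 5.0798

λ ≈ 5.0798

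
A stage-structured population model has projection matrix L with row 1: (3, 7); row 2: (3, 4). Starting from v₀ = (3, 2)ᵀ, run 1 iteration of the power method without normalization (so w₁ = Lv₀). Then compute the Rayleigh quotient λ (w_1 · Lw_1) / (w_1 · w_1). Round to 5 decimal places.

w1 = Lv₀ = (23, 17)
Lw1 = (188, 137)
w1·Lw1 = 23·188 + 17·137 = 6653; w1·w1 = 23·23 + 17·17 = 818
λ ≈ 6653/818 = 8.13325

λ ≈ 8.13325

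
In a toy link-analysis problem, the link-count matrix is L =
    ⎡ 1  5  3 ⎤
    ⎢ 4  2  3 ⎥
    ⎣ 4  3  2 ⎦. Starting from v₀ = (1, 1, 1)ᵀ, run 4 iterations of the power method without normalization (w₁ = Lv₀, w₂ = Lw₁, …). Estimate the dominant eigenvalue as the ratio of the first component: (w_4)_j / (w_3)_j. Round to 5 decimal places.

9.00000

w1 = Lv₀ = (1·1 + 5·1 + 3·1; 4·1 + 2·1 + 3·1; 4·1 + 3·1 + 2·1) = (9, 9, 9)
w2 = Lw1 = (1·9 + 5·9 + 3·9; 4·9 + 2·9 + 3·9; 4·9 + 3·9 + 2·9) = (81, 81, 81)
w3 = Lw2 = (729, 729, 729)
w4 = Lw3 = (6561, 6561, 6561)
Ratio at component: 6561 / 729 = 9.00000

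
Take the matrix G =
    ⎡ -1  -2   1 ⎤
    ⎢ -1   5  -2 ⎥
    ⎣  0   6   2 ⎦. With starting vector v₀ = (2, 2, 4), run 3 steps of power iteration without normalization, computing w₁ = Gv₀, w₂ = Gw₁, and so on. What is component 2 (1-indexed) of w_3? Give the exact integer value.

w1 = Gv₀ = ((-1)·2 + (-2)·2 + 1·4; (-1)·2 + 5·2 + (-2)·4; 0·2 + 6·2 + 2·4) = (-2, 0, 20)
w2 = Gw1 = ((-1)·(-2) + (-2)·0 + 1·20; (-1)·(-2) + 5·0 + (-2)·20; 0·(-2) + 6·0 + 2·20) = (22, -38, 40)
w3 = Gw2 = (94, -292, -148)
The requested component of w3 is -292.

-292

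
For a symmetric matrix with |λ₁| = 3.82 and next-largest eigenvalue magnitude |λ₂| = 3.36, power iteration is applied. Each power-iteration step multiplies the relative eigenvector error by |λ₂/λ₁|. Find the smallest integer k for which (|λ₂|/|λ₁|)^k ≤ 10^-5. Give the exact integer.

|λ₂/λ₁| = 3.36/3.82 = 0.87958
Need k ≥ ln(10^-5) / ln(0.87958) = -11.5129 / -0.1283 ≈ 89.728
Smallest integer k satisfying the bound: 90

90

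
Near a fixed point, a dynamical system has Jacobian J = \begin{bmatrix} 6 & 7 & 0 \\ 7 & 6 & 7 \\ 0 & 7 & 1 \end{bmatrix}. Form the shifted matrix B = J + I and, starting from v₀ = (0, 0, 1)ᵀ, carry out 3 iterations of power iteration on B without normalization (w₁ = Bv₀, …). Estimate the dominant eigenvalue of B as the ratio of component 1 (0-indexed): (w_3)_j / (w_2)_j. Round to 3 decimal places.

B = J + I has rows (7, 7, 0); (7, 7, 7); (0, 7, 2)
w1 = Bv₀ = (7·0 + 7·0 + 0·1; 7·0 + 7·0 + 7·1; 0·0 + 7·0 + 2·1) = (0, 7, 2)
w2 = Bw1 = (7·0 + 7·7 + 0·2; 7·0 + 7·7 + 7·2; 0·0 + 7·7 + 2·2) = (49, 63, 53)
w3 = Bw2 = (784, 1155, 547)
Ratio: 1155/63 = 18.333

18.333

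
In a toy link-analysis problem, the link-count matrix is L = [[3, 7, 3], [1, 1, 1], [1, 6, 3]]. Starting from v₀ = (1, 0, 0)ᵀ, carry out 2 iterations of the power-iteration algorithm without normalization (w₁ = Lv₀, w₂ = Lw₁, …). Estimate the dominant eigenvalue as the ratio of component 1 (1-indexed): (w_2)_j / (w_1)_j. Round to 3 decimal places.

w1 = Lv₀ = (3, 1, 1)
w2 = Lw1 = (19, 5, 12)
Ratio at component: 19 / 3 = 6.333

λ ≈ 6.333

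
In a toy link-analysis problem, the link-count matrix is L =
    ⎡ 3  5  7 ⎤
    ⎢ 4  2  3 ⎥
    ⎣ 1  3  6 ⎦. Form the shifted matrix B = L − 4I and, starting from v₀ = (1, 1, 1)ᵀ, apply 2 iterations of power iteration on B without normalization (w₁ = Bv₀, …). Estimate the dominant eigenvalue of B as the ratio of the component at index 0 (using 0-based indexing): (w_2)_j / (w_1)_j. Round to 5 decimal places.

B = L − 4I has rows (-1, 5, 7); (4, -2, 3); (1, 3, 2)
w1 = Bv₀ = ((-1)·1 + 5·1 + 7·1; 4·1 + (-2)·1 + 3·1; 1·1 + 3·1 + 2·1) = (11, 5, 6)
w2 = Bw1 = ((-1)·11 + 5·5 + 7·6; 4·11 + (-2)·5 + 3·6; 1·11 + 3·5 + 2·6) = (56, 52, 38)
Ratio: 56/11 = 5.09091

μ ≈ 5.09091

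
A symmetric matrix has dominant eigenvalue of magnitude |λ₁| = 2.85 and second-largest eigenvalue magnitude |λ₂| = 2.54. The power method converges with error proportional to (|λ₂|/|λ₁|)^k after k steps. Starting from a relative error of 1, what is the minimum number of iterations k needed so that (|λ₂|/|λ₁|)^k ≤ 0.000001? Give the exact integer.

|λ₂/λ₁| = 2.54/2.85 = 0.89123
Need k ≥ ln(0.000001) / ln(0.89123) = -13.8155 / -0.1152 ≈ 119.973
Smallest integer k satisfying the bound: 120

120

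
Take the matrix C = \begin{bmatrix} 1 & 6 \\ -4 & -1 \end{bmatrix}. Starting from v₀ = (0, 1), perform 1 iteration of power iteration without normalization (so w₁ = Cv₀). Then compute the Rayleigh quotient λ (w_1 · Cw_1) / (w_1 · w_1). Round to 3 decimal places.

w1 = Cv₀ = (1·0 + 6·1; (-4)·0 + (-1)·1) = (6, -1)
Cw1 = (0, -23)
w1·Cw1 = 6·0 + (-1)·(-23) = 23; w1·w1 = 6·6 + (-1)·(-1) = 37
λ ≈ 23/37 = 0.622

λ ≈ 0.622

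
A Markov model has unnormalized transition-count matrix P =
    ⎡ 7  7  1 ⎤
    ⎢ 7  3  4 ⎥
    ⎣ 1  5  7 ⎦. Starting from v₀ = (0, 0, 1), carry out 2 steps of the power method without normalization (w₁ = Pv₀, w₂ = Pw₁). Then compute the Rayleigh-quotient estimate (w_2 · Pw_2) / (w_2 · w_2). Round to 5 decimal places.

w1 = Pv₀ = (1, 4, 7)
w2 = Pw1 = (42, 47, 70)
Pw2 = (693, 715, 767)
w2·Pw2 = 42·693 + 47·715 + 70·767 = 116401; w2·w2 = 42·42 + 47·47 + 70·70 = 8873
λ ≈ 116401/8873 = 13.11856

λ ≈ 13.11856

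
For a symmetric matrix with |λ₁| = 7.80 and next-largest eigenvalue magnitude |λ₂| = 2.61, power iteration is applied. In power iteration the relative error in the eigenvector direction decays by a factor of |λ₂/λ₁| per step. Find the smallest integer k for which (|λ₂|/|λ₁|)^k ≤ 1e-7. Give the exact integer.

|λ₂/λ₁| = 2.61/7.80 = 0.33462
Need k ≥ ln(1e-7) / ln(0.33462) = -16.1181 / -1.0948 ≈ 14.723
Smallest integer k satisfying the bound: 15

15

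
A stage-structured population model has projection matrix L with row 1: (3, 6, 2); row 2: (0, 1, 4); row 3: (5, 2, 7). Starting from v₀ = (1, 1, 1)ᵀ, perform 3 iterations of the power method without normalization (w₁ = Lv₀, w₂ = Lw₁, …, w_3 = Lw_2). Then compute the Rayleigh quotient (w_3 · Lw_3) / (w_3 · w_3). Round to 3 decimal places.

w1 = Lv₀ = (11, 5, 14)
w2 = Lw1 = (91, 61, 163)
w3 = Lw2 = (965, 713, 1718)
Lw3 = (10609, 7585, 18277)
w3·Lw3 = 965·10609 + 713·7585 + 1718·18277 = 47045676; w3·w3 = 965·965 + 713·713 + 1718·1718 = 4391118
λ ≈ 47045676/4391118 = 10.714

10.714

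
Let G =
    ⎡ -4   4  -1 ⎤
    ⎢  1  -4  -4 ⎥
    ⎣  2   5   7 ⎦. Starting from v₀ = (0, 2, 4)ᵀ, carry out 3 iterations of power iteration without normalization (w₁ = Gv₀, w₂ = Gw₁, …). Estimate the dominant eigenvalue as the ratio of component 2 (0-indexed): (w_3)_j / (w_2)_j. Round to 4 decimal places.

3.3636

w1 = Gv₀ = ((-4)·0 + 4·2 + (-1)·4; 1·0 + (-4)·2 + (-4)·4; 2·0 + 5·2 + 7·4) = (4, -24, 38)
w2 = Gw1 = ((-4)·4 + 4·(-24) + (-1)·38; 1·4 + (-4)·(-24) + (-4)·38; 2·4 + 5·(-24) + 7·38) = (-150, -52, 154)
w3 = Gw2 = (238, -558, 518)
Ratio at component: 518 / 154 = 3.3636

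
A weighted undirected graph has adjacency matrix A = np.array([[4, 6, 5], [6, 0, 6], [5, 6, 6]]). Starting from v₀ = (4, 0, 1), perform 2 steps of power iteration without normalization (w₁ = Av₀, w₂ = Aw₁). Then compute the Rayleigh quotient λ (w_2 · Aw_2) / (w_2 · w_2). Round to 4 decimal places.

w1 = Av₀ = (21, 30, 26)
w2 = Aw1 = (394, 282, 441)
Aw2 = (5473, 5010, 6308)
w2·Aw2 = 394·5473 + 282·5010 + 441·6308 = 6351010; w2·w2 = 394·394 + 282·282 + 441·441 = 429241
λ ≈ 6351010/429241 = 14.7959

λ ≈ 14.7959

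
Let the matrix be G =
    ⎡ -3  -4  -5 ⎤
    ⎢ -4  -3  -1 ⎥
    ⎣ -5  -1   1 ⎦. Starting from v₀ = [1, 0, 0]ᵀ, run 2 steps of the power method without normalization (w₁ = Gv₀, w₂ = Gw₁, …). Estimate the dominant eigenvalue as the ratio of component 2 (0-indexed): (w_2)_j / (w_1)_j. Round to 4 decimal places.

λ ≈ -2.8000

w1 = Gv₀ = ((-3)·1 + (-4)·0 + (-5)·0; (-4)·1 + (-3)·0 + (-1)·0; (-5)·1 + (-1)·0 + 1·0) = (-3, -4, -5)
w2 = Gw1 = ((-3)·(-3) + (-4)·(-4) + (-5)·(-5); (-4)·(-3) + (-3)·(-4) + (-1)·(-5); (-5)·(-3) + (-1)·(-4) + 1·(-5)) = (50, 29, 14)
Ratio at component: 14 / -5 = -2.8000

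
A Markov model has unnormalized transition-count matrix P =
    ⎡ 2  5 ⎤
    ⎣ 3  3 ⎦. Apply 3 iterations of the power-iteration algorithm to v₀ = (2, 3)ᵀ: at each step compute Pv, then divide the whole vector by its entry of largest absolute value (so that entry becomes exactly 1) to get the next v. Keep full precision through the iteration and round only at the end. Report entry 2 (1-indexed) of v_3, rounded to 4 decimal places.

Pv0 = (19.00000, 15.00000); divide by 19.00000 → v1 = (1.00000, 0.78947)
Pv1 = (5.94737, 5.36842); divide by 5.94737 → v2 = (1.00000, 0.90265)
Pv2 = (6.51327, 5.70796); divide by 6.51327 → v3 = (1.00000, 0.87636)
Requested entry of v3: 645/736 = 0.8764

0.8764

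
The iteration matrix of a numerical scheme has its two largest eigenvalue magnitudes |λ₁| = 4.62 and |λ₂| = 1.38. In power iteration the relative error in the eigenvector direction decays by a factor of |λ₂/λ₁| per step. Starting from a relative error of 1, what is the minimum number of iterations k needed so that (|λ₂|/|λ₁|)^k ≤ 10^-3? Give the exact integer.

|λ₂/λ₁| = 1.38/4.62 = 0.29870
Need k ≥ ln(10^-3) / ln(0.29870) = -6.9078 / -1.2083 ≈ 5.717
Smallest integer k satisfying the bound: 6

6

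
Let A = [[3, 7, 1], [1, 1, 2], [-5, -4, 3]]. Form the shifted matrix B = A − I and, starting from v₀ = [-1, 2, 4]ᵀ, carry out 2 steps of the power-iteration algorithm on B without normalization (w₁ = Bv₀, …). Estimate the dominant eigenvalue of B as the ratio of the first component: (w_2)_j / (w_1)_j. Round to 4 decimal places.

B = A − I has rows (2, 7, 1); (1, 0, 2); (-5, -4, 2)
w1 = Bv₀ = (2·(-1) + 7·2 + 1·4; 1·(-1) + 0·2 + 2·4; (-5)·(-1) + (-4)·2 + 2·4) = (16, 7, 5)
w2 = Bw1 = (2·16 + 7·7 + 1·5; 1·16 + 0·7 + 2·5; (-5)·16 + (-4)·7 + 2·5) = (86, 26, -98)
Ratio: 86/16 = 5.3750

5.3750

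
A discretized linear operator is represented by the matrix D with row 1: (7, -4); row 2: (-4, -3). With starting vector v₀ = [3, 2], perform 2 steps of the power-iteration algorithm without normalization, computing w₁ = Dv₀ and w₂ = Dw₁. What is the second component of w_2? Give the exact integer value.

2

w1 = Dv₀ = (13, -18)
w2 = Dw1 = (163, 2)
The requested component of w2 is 2.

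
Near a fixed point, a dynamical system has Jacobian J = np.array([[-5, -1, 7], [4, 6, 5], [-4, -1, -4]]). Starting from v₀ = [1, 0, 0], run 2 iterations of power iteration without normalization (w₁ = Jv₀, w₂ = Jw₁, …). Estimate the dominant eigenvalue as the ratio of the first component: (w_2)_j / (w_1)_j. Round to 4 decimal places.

1.4000

w1 = Jv₀ = ((-5)·1 + (-1)·0 + 7·0; 4·1 + 6·0 + 5·0; (-4)·1 + (-1)·0 + (-4)·0) = (-5, 4, -4)
w2 = Jw1 = ((-5)·(-5) + (-1)·4 + 7·(-4); 4·(-5) + 6·4 + 5·(-4); (-4)·(-5) + (-1)·4 + (-4)·(-4)) = (-7, -16, 32)
Ratio at component: -7 / -5 = 1.4000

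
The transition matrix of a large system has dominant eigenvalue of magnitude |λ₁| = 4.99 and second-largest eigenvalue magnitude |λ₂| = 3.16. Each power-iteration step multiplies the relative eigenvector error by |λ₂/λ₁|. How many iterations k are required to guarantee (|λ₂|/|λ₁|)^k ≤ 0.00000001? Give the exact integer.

|λ₂/λ₁| = 3.16/4.99 = 0.63327
Need k ≥ ln(0.00000001) / ln(0.63327) = -18.4207 / -0.4569 ≈ 40.320
Smallest integer k satisfying the bound: 41

41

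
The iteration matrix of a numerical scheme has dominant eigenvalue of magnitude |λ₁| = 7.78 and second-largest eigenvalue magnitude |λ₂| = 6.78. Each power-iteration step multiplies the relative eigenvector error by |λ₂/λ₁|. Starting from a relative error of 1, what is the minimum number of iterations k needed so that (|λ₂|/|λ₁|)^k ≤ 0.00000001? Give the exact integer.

|λ₂/λ₁| = 6.78/7.78 = 0.87147
Need k ≥ ln(0.00000001) / ln(0.87147) = -18.4207 / -0.1376 ≈ 133.891
Smallest integer k satisfying the bound: 134

134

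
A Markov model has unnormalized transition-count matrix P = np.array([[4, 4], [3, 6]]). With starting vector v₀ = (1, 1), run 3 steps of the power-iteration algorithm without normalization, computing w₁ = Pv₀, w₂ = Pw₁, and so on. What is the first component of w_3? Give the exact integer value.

w1 = Pv₀ = (4·1 + 4·1; 3·1 + 6·1) = (8, 9)
w2 = Pw1 = (4·8 + 4·9; 3·8 + 6·9) = (68, 78)
w3 = Pw2 = (584, 672)
The requested component of w3 is 584.

584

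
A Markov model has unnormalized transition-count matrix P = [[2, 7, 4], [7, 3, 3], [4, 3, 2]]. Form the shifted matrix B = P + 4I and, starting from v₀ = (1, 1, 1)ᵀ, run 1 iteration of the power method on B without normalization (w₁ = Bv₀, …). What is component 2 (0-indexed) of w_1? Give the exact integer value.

B = P + 4I has rows (6, 7, 4); (7, 7, 3); (4, 3, 6)
w1 = Bv₀ = (6·1 + 7·1 + 4·1; 7·1 + 7·1 + 3·1; 4·1 + 3·1 + 6·1) = (17, 17, 13)
Requested component of w1: 13

13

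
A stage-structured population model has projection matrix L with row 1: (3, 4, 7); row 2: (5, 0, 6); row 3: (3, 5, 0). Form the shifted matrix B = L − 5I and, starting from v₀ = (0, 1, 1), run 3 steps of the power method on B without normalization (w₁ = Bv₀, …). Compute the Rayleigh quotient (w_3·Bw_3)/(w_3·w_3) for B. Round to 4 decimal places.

μ ≈ -3.9692

B = L − 5I has rows (-2, 4, 7); (5, -5, 6); (3, 5, -5)
w1 = Bv₀ = (11, 1, 0)
w2 = Bw1 = (-18, 50, 38)
w3 = Bw2 = (502, -112, 6)
Bw3 = (-1410, 3106, 916)
w3·Bw3 = -1050196; w3·w3 = 264584; μ ≈ -1050196/264584 = -3.9692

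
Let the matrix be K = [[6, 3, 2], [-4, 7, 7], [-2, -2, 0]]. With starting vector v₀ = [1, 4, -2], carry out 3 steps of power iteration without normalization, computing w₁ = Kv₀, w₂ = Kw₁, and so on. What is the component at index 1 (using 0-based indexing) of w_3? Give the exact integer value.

-1104

w1 = Kv₀ = (6·1 + 3·4 + 2·(-2); (-4)·1 + 7·4 + 7·(-2); (-2)·1 + (-2)·4 + 0·(-2)) = (14, 10, -10)
w2 = Kw1 = (6·14 + 3·10 + 2·(-10); (-4)·14 + 7·10 + 7·(-10); (-2)·14 + (-2)·10 + 0·(-10)) = (94, -56, -48)
w3 = Kw2 = (300, -1104, -76)
The requested component of w3 is -1104.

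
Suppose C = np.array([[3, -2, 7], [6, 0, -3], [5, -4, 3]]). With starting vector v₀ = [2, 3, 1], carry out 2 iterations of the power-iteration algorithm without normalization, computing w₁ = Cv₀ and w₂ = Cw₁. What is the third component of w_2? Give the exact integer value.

2

w1 = Cv₀ = (3·2 + (-2)·3 + 7·1; 6·2 + 0·3 + (-3)·1; 5·2 + (-4)·3 + 3·1) = (7, 9, 1)
w2 = Cw1 = (3·7 + (-2)·9 + 7·1; 6·7 + 0·9 + (-3)·1; 5·7 + (-4)·9 + 3·1) = (10, 39, 2)
The requested component of w2 is 2.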